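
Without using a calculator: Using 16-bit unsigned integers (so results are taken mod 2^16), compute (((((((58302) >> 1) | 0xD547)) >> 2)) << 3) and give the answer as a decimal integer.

58302 = 1110001110111110
→ >> 1 → 0111000111011111 = 29151
0xD547 = 1101010101000111
→ | → 1111010111011111 = 62943
→ >> 2 → 0011110101110111 = 15735
→ << 3 (mod 2^16) → 1110101110111000 = 60344

60344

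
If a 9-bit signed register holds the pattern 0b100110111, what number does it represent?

-201

pattern = 100110111 (MSB is 1 ⇒ negative)
Invert: 011001000, add 1 → 011001001 = 201, so the value is -201.
(Equivalently: 311 - 2^9 = 311 - 512 = -201.)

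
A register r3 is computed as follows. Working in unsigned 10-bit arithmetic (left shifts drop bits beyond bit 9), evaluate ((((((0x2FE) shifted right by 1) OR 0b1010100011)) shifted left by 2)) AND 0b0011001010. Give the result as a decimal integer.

0x2FE = 1011111110
→ shifted right by 1 → 0101111111 = 383
0b1010100011 = 1010100011
→ OR → 1111111111 = 1023
→ shifted left by 2 (mod 2^10) → 1111111100 = 1020
0b0011001010 = 0011001010
→ AND → 0011001000 = 200

200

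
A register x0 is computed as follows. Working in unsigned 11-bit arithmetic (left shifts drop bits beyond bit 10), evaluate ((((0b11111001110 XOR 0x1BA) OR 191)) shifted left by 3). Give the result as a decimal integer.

2040

0b11111001110 = 11111001110
0x1BA = 00110111010
→ XOR → 11001110100 = 1652
191 = 00010111111
→ OR → 11011111111 = 1791
→ shifted left by 3 (mod 2^11) → 11111111000 = 2040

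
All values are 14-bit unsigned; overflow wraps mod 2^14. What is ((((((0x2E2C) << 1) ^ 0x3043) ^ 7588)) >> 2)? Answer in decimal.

3183

0x2E2C = 10111000101100
→ << 1 (mod 2^14) → 01110001011000 = 7256
0x3043 = 11000001000011
→ ^ → 10110000011011 = 11291
7588 = 01110110100100
→ ^ → 11000110111111 = 12735
→ >> 2 → 00110001101111 = 3183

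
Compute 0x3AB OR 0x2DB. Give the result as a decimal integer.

1019

0x3AB = 1110101011
0x2DB = 1011011011
 OR → 1111111011 = 1019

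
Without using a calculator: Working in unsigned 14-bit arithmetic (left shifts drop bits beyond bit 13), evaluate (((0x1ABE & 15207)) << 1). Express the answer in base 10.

0x1ABE = 01101010111110
15207 = 11101101100111
→ & → 01101000100110 = 6694
→ << 1 (mod 2^14) → 11010001001100 = 13388

13388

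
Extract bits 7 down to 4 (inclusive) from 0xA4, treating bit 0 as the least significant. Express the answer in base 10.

10

v = 010100100
Shift right by 4: 01010
Mask low 4 bits: 1010 = 10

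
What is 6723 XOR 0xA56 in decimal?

6723 = 1101001000011
0xA56 = 0101001010110
XOR → 1000000010101 = 4117

4117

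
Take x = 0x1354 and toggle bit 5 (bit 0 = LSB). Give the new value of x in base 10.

x = 1001101010100
bit 5 is currently 0; toggle it via x ^ (1 << 5) = x ^ 32
→ 1001101110100 = 4980

4980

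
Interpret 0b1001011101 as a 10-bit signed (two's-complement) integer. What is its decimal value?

-419

pattern = 1001011101 (MSB is 1 ⇒ negative)
Invert: 0110100010, add 1 → 0110100011 = 419, so the value is -419.
(Equivalently: 605 - 2^10 = 605 - 1024 = -419.)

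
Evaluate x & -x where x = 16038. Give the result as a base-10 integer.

2

x = 11111010100110 = 16038
-x (two's complement) = …00000101011010
AND   = 00000000000010 = 2
(x & -x isolates the lowest set bit of x.)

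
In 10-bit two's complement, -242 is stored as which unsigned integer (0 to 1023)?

242 in 10 bits: 0011110010
Invert: 1100001101
Add 1:  1100001110 = 782
(Check: 2^10 - 242 = 1024 - 242 = 782.)

782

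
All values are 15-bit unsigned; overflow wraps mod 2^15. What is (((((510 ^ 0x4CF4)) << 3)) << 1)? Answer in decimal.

510 = 000000111111110
0x4CF4 = 100110011110100
→ ^ → 100110100001010 = 19722
→ << 3 (mod 2^15) → 110100001010000 = 26704
→ << 1 (mod 2^15) → 101000010100000 = 20640

20640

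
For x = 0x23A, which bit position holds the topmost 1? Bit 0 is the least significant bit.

9

0x23A = 1000111010
The topmost 1 is at position 9 (since 2^9 = 512 ≤ 570 < 1024).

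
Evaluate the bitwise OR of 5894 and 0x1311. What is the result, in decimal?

5894 = 1011100000110
0x1311 = 1001100010001
 OR → 1011100010111 = 5911

5911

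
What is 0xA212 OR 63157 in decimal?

0xA212 = 1010001000010010
63157 = 1111011010110101
 OR → 1111011010110111 = 63159

63159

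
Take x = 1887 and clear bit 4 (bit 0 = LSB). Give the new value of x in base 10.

1871

x = 00011101011111
bit 4 is currently 1; clear it via x & ~(1 << 4) = x & ~16
→ 00011101001111 = 1871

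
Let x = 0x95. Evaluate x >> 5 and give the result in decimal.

0x95 = 10010101
shift right by 5 → 00000100 = 4
(equivalently, floor(149 / 32))

4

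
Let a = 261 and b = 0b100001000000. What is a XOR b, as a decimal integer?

2373

261 = 000100000101
b = 100001000000
XOR → 100101000101 = 2373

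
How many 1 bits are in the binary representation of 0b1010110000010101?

7

n = 1010110000010101
Count the 1s: 1 + 1 + 1 + 1 + 1 + 1 + 1 = 7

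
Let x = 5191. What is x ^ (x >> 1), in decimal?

7780

x = 1010001000111 = 5191
x>>1 = 0101000100011
XOR  = 1111001100100 = 7780
(x ^ (x >> 1) gives the standard binary-reflected Gray code of x.)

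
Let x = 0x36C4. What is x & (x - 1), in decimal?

14016

x = 11011011000100 = 14020
x - 1 = 11011011000011
AND   = 11011011000000 = 14016
(x & (x - 1) clears the lowest set bit of x.)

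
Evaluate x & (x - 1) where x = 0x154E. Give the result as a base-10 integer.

5452

x = 1010101001110 = 5454
x - 1 = 1010101001101
AND   = 1010101001100 = 5452
(x & (x - 1) clears the lowest set bit of x.)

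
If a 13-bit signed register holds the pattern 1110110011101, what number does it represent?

pattern = 1110110011101 (MSB is 1 ⇒ negative)
Invert: 0001001100010, add 1 → 0001001100011 = 611, so the value is -611.
(Equivalently: 7581 - 2^13 = 7581 - 8192 = -611.)

-611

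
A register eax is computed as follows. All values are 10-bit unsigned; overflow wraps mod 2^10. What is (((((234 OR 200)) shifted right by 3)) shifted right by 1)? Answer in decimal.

14

234 = 0011101010
200 = 0011001000
→ OR → 0011101010 = 234
→ shifted right by 3 → 0000011101 = 29
→ shifted right by 1 → 0000001110 = 14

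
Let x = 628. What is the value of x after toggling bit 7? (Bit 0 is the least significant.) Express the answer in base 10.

x = 1001110100
bit 7 is currently 0; toggle it via x ^ (1 << 7) = x ^ 128
→ 1011110100 = 756

756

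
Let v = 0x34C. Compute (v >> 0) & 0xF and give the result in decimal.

v = 1101001100
Shift right by 0: 1101001100
Mask low 4 bits: 1100 = 12

12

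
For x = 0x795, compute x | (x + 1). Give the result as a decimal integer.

x = 11110010101 = 1941
x + 1 = 11110010110
OR    = 11110010111 = 1943
(x | (x + 1) sets the lowest cleared bit.)

1943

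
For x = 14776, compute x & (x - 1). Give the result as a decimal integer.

14768

x = 11100110111000 = 14776
x - 1 = 11100110110111
AND   = 11100110110000 = 14768
(x & (x - 1) clears the lowest set bit of x.)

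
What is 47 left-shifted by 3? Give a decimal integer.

47 = 000101111
shift left by 3 → 101111000 = 376
(equivalently, 47 × 2^3 = 47 × 8)

376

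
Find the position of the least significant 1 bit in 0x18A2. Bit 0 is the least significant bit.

1

0x18A2 = 1100010100010
Trailing zeros: 1, so the lowest set bit is bit 1 (value 2).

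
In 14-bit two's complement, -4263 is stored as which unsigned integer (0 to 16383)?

4263 in 14 bits: 01000010100111
Invert: 10111101011000
Add 1:  10111101011001 = 12121
(Check: 2^14 - 4263 = 16384 - 4263 = 12121.)

12121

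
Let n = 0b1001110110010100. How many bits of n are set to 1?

n = 1001110110010100
Count the 1s: 1 + 1 + 1 + 1 + 1 + 1 + 1 + 1 = 8

8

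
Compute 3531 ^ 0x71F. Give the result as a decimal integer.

3531 = 110111001011
0x71F = 011100011111
XOR → 101011010100 = 2772

2772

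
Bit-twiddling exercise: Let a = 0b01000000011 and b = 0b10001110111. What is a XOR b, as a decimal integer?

1652

a = 01000000011
b = 10001110111
XOR → 11001110100 = 1652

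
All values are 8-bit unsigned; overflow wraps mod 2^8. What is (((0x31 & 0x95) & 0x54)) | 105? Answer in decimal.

0x31 = 00110001
0x95 = 10010101
→ & → 00010001 = 17
0x54 = 01010100
→ & → 00010000 = 16
105 = 01101001
→ | → 01111001 = 121

121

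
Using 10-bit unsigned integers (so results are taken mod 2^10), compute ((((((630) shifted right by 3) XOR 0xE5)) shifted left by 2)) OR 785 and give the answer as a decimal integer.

957

630 = 1001110110
→ shifted right by 3 → 0001001110 = 78
0xE5 = 0011100101
→ XOR → 0010101011 = 171
→ shifted left by 2 (mod 2^10) → 1010101100 = 684
785 = 1100010001
→ OR → 1110111101 = 957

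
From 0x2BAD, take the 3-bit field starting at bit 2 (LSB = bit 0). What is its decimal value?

v = 0010101110101101
Shift right by 2: 00101011101011
Mask low 3 bits: 011 = 3

3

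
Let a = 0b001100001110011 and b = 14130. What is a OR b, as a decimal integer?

a = 01100001110011
14130 = 11011100110010
 OR → 11111101110011 = 16243

16243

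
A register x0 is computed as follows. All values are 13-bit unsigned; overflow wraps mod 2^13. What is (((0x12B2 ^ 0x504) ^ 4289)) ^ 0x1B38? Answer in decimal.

0x12B2 = 1001010110010
0x504 = 0010100000100
→ ^ → 1011110110110 = 6070
4289 = 1000011000001
→ ^ → 0011101110111 = 1911
0x1B38 = 1101100111000
→ ^ → 1110001001111 = 7247

7247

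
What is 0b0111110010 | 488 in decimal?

a = 111110010
488 = 111101000
 OR → 111111010 = 506

506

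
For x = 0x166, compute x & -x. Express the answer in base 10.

2

x = 101100110 = 358
-x (two's complement) = …010011010
AND   = 000000010 = 2
(x & -x isolates the lowest set bit of x.)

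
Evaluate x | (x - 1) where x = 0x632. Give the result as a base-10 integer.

x = 11000110010 = 1586
x - 1 = 11000110001
OR    = 11000110011 = 1587
(x | (x - 1) sets all bits below the lowest set bit.)

1587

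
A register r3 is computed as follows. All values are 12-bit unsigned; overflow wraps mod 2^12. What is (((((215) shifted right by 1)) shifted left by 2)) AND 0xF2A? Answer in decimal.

296

215 = 000011010111
→ shifted right by 1 → 000001101011 = 107
→ shifted left by 2 (mod 2^12) → 000110101100 = 428
0xF2A = 111100101010
→ AND → 000100101000 = 296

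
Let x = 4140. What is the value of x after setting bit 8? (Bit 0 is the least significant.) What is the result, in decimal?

4396

x = 1000000101100
bit 8 is currently 0; set it via x | (1 << 8) = x | 256
→ 1000100101100 = 4396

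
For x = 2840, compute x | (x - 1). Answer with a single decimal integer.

2847

x = 101100011000 = 2840
x - 1 = 101100010111
OR    = 101100011111 = 2847
(x | (x - 1) sets all bits below the lowest set bit.)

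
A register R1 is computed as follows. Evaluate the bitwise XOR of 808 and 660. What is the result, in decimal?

444

808 = 1100101000
660 = 1010010100
XOR → 0110111100 = 444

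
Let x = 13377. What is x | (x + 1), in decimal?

x = 11010001000001 = 13377
x + 1 = 11010001000010
OR    = 11010001000011 = 13379
(x | (x + 1) sets the lowest cleared bit.)

13379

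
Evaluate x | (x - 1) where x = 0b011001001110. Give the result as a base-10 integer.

x = 11001001110 = 1614
x - 1 = 11001001101
OR    = 11001001111 = 1615
(x | (x - 1) sets all bits below the lowest set bit.)

1615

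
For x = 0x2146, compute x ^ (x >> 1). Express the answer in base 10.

12773

x = 10000101000110 = 8518
x>>1 = 01000010100011
XOR  = 11000111100101 = 12773
(x ^ (x >> 1) gives the standard binary-reflected Gray code of x.)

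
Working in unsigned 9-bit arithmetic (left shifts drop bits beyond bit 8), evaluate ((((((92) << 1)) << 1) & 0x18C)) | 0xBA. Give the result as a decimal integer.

442

92 = 001011100
→ << 1 (mod 2^9) → 010111000 = 184
→ << 1 (mod 2^9) → 101110000 = 368
0x18C = 110001100
→ & → 100000000 = 256
0xBA = 010111010
→ | → 110111010 = 442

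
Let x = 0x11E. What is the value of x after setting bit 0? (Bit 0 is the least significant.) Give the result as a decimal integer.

x = 0100011110
bit 0 is currently 0; set it via x | (1 << 0) = x | 1
→ 0100011111 = 287

287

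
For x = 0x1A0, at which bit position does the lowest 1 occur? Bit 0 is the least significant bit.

5

0x1A0 = 110100000
Trailing zeros: 5, so the lowest set bit is bit 5 (value 32).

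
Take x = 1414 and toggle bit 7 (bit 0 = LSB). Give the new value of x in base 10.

1286

x = 010110000110
bit 7 is currently 1; toggle it via x ^ (1 << 7) = x ^ 128
→ 010100000110 = 1286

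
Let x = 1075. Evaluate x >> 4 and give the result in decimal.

1075 = 10000110011
shift right by 4 → 00001000011 = 67
(equivalently, floor(1075 / 16))

67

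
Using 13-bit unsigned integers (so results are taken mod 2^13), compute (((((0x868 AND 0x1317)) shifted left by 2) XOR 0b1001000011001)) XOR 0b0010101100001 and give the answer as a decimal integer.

0x868 = 0100001101000
0x1317 = 1001100010111
→ AND → 0000000000000 = 0
→ shifted left by 2 (mod 2^13) → 0000000000000 = 0
0b1001000011001 = 1001000011001
→ XOR → 1001000011001 = 4633
0b0010101100001 = 0010101100001
→ XOR → 1011101111000 = 6008

6008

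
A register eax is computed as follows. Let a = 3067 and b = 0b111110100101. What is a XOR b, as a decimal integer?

3067 = 101111111011
b = 111110100101
XOR → 010001011110 = 1118

1118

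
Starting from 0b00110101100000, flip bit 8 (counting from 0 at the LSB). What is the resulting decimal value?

3168

x = 00110101100000
bit 8 is currently 1; toggle it via x ^ (1 << 8) = x ^ 256
→ 00110001100000 = 3168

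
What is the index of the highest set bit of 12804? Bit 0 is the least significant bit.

12804 = 11001000000100
The topmost 1 is at position 13 (since 2^13 = 8192 ≤ 12804 < 16384).

13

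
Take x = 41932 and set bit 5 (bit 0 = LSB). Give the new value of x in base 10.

x = 1010001111001100
bit 5 is currently 0; set it via x | (1 << 5) = x | 32
→ 1010001111101100 = 41964

41964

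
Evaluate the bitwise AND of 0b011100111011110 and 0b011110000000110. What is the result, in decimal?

a = 11100111011110
b = 11110000000110
AND → 11100000000110 = 14342

14342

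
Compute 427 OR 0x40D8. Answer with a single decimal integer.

427 = 000000110101011
0x40D8 = 100000011011000
 OR → 100000111111011 = 16891

16891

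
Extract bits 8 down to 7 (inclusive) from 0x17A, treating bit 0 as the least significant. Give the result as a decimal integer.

2

v = 00101111010
Shift right by 7: 0010
Mask low 2 bits: 10 = 2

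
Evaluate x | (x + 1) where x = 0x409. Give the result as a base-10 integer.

1035

x = 10000001001 = 1033
x + 1 = 10000001010
OR    = 10000001011 = 1035
(x | (x + 1) sets the lowest cleared bit.)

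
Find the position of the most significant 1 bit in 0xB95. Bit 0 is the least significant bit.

0xB95 = 101110010101
The topmost 1 is at position 11 (since 2^11 = 2048 ≤ 2965 < 4096).

11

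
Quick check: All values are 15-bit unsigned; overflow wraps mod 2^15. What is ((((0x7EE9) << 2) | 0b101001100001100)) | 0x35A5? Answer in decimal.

32685

0x7EE9 = 111111011101001
→ << 2 (mod 2^15) → 111101110100100 = 31652
0b101001100001100 = 101001100001100
→ | → 111101110101100 = 31660
0x35A5 = 011010110100101
→ | → 111111110101101 = 32685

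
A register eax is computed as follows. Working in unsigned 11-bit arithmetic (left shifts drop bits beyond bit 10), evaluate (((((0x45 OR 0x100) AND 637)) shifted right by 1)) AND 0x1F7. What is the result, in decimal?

34

0x45 = 00001000101
0x100 = 00100000000
→ OR → 00101000101 = 325
637 = 01001111101
→ AND → 00001000101 = 69
→ shifted right by 1 → 00000100010 = 34
0x1F7 = 00111110111
→ AND → 00000100010 = 34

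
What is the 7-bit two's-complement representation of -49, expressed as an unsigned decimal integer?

79

49 in 7 bits: 0110001
Invert: 1001110
Add 1:  1001111 = 79
(Check: 2^7 - 49 = 128 - 49 = 79.)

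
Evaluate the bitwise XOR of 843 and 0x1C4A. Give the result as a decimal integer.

7937

843 = 0001101001011
0x1C4A = 1110001001010
XOR → 1111100000001 = 7937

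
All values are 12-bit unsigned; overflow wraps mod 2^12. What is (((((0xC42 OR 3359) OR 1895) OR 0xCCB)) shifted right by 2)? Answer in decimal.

1023

0xC42 = 110001000010
3359 = 110100011111
→ OR → 110101011111 = 3423
1895 = 011101100111
→ OR → 111101111111 = 3967
0xCCB = 110011001011
→ OR → 111111111111 = 4095
→ shifted right by 2 → 001111111111 = 1023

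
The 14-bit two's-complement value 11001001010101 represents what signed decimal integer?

-3499

pattern = 11001001010101 (MSB is 1 ⇒ negative)
Invert: 00110110101010, add 1 → 00110110101011 = 3499, so the value is -3499.
(Equivalently: 12885 - 2^14 = 12885 - 16384 = -3499.)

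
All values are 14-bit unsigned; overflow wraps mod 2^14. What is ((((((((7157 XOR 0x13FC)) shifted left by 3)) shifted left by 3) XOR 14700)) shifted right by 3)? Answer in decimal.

1893

7157 = 01101111110101
0x13FC = 01001111111100
→ XOR → 00100000001001 = 2057
→ shifted left by 3 (mod 2^14) → 00000001001000 = 72
→ shifted left by 3 (mod 2^14) → 00001001000000 = 576
14700 = 11100101101100
→ XOR → 11101100101100 = 15148
→ shifted right by 3 → 00011101100101 = 1893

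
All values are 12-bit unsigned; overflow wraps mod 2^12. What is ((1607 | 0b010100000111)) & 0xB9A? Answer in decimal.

770

1607 = 011001000111
0b010100000111 = 010100000111
→ | → 011101000111 = 1863
0xB9A = 101110011010
→ & → 001100000010 = 770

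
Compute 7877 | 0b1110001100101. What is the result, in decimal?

7877 = 1111011000101
b = 1110001100101
 OR → 1111011100101 = 7909

7909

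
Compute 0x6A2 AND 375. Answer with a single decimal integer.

0x6A2 = 11010100010
375 = 00101110111
AND → 00000100010 = 34

34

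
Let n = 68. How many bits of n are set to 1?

68 = 1000100
Count the 1s: 1 + 1 = 2

2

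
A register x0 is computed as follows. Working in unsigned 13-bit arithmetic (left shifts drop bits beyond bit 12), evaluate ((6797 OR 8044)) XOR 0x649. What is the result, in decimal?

6797 = 1101010001101
8044 = 1111101101100
→ OR → 1111111101101 = 8173
0x649 = 0011001001001
→ XOR → 1100110100100 = 6564

6564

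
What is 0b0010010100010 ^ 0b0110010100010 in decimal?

2048

a = 010010100010
b = 110010100010
XOR → 100000000000 = 2048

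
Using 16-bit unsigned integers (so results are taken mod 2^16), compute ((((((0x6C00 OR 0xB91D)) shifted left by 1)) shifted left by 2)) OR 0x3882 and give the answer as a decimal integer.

0x6C00 = 0110110000000000
0xB91D = 1011100100011101
→ OR → 1111110100011101 = 64797
→ shifted left by 1 (mod 2^16) → 1111101000111010 = 64058
→ shifted left by 2 (mod 2^16) → 1110100011101000 = 59624
0x3882 = 0011100010000010
→ OR → 1111100011101010 = 63722

63722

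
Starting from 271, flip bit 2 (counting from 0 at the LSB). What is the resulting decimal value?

x = 0100001111
bit 2 is currently 1; toggle it via x ^ (1 << 2) = x ^ 4
→ 0100001011 = 267

267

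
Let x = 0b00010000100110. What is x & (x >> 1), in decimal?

x = 10000100110 = 1062
x>>1 = 01000010011
AND  = 00000000010 = 2
(x & (x >> 1) has a 1 wherever x has two consecutive 1 bits.)

2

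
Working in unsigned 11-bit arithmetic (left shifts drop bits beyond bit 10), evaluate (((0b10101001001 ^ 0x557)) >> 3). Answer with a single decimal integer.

0b10101001001 = 10101001001
0x557 = 10101010111
→ ^ → 00000011110 = 30
→ >> 3 → 00000000011 = 3

3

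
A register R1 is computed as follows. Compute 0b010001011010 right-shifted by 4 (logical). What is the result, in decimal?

x = 10001011010
shift right by 4 → 00001000101 = 69
(equivalently, floor(1114 / 16))

69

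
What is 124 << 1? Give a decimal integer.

248

124 = 01111100
shift left by 1 → 11111000 = 248
(equivalently, 124 × 2^1 = 124 × 2)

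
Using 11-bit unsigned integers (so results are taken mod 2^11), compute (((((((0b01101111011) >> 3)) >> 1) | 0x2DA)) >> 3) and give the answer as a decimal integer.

0b01101111011 = 01101111011
→ >> 3 → 00001101111 = 111
→ >> 1 → 00000110111 = 55
0x2DA = 01011011010
→ | → 01011111111 = 767
→ >> 3 → 00001011111 = 95

95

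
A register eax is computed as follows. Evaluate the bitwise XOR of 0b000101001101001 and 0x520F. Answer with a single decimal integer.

22630

a = 000101001101001
0x520F = 101001000001111
XOR → 101100001100110 = 22630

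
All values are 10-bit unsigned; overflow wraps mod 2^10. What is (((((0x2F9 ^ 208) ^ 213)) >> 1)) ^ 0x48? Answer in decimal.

0x2F9 = 1011111001
208 = 0011010000
→ ^ → 1000101001 = 553
213 = 0011010101
→ ^ → 1011111100 = 764
→ >> 1 → 0101111110 = 382
0x48 = 0001001000
→ ^ → 0100110110 = 310

310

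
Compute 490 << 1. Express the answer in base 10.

490 = 0111101010
shift left by 1 → 1111010100 = 980
(equivalently, 490 × 2^1 = 490 × 2)

980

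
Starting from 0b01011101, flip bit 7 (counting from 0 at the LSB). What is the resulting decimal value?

x = 01011101
bit 7 is currently 0; toggle it via x ^ (1 << 7) = x ^ 128
→ 11011101 = 221

221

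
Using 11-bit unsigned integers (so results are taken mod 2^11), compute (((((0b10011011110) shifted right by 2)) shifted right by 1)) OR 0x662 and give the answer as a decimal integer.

1787

0b10011011110 = 10011011110
→ shifted right by 2 → 00100110111 = 311
→ shifted right by 1 → 00010011011 = 155
0x662 = 11001100010
→ OR → 11011111011 = 1787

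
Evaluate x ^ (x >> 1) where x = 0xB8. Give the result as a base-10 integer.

228

x = 10111000 = 184
x>>1 = 01011100
XOR  = 11100100 = 228
(x ^ (x >> 1) gives the standard binary-reflected Gray code of x.)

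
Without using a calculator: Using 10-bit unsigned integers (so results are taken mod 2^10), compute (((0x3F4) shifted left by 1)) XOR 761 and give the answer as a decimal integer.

0x3F4 = 1111110100
→ shifted left by 1 (mod 2^10) → 1111101000 = 1000
761 = 1011111001
→ XOR → 0100010001 = 273

273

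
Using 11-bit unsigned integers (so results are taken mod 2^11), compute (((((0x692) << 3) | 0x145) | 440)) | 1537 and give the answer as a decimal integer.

0x692 = 11010010010
→ << 3 (mod 2^11) → 10010010000 = 1168
0x145 = 00101000101
→ | → 10111010101 = 1493
440 = 00110111000
→ | → 10111111101 = 1533
1537 = 11000000001
→ | → 11111111101 = 2045

2045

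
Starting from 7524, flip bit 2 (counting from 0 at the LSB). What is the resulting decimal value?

7520

x = 1110101100100
bit 2 is currently 1; toggle it via x ^ (1 << 2) = x ^ 4
→ 1110101100000 = 7520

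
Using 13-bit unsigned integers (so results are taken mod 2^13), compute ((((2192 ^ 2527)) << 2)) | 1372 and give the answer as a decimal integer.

2192 = 0100010010000
2527 = 0100111011111
→ ^ → 0000101001111 = 335
→ << 2 (mod 2^13) → 0010100111100 = 1340
1372 = 0010101011100
→ | → 0010101111100 = 1404

1404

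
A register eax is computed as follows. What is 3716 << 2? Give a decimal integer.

3716 = 00111010000100
shift left by 2 → 11101000010000 = 14864
(equivalently, 3716 × 2^2 = 3716 × 4)

14864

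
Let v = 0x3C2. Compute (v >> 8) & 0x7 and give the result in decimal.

3

v = 001111000010
Shift right by 8: 0011
Mask low 3 bits: 011 = 3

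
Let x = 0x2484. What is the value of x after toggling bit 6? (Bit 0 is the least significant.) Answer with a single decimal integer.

9412

x = 10010010000100
bit 6 is currently 0; toggle it via x ^ (1 << 6) = x ^ 64
→ 10010011000100 = 9412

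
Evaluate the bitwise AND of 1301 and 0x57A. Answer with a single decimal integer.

1301 = 10100010101
0x57A = 10101111010
AND → 10100010000 = 1296

1296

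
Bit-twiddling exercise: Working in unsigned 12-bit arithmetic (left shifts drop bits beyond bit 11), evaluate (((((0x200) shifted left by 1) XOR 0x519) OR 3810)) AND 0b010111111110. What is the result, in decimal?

1530

0x200 = 001000000000
→ shifted left by 1 (mod 2^12) → 010000000000 = 1024
0x519 = 010100011001
→ XOR → 000100011001 = 281
3810 = 111011100010
→ OR → 111111111011 = 4091
0b010111111110 = 010111111110
→ AND → 010111111010 = 1530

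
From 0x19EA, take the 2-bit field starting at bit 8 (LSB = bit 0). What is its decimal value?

v = 1100111101010
Shift right by 8: 11001
Mask low 2 bits: 01 = 1

1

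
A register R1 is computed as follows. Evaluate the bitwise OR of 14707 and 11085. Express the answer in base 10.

14707 = 11100101110011
11085 = 10101101001101
 OR → 11101101111111 = 15231

15231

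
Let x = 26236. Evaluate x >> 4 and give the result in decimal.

26236 = 110011001111100
shift right by 4 → 000011001100111 = 1639
(equivalently, floor(26236 / 16))

1639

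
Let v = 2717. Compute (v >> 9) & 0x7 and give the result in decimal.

v = 101010011101
Shift right by 9: 101
Mask low 3 bits: 101 = 5

5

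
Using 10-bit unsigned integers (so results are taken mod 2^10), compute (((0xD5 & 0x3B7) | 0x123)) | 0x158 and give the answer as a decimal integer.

511

0xD5 = 0011010101
0x3B7 = 1110110111
→ & → 0010010101 = 149
0x123 = 0100100011
→ | → 0110110111 = 439
0x158 = 0101011000
→ | → 0111111111 = 511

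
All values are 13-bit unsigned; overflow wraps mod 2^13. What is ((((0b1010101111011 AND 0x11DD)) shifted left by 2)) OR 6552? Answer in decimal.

7676

0b1010101111011 = 1010101111011
0x11DD = 1000111011101
→ AND → 1000101011001 = 4441
→ shifted left by 2 (mod 2^13) → 0010101100100 = 1380
6552 = 1100110011000
→ OR → 1110111111100 = 7676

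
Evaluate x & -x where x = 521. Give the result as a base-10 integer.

x = 1000001001 = 521
-x (two's complement) = …0111110111
AND   = 0000000001 = 1
(x & -x isolates the lowest set bit of x.)

1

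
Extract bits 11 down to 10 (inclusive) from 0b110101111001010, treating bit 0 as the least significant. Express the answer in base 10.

v = 110101111001010
Shift right by 10: 11010
Mask low 2 bits: 10 = 2

2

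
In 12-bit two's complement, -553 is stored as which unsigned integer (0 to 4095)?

553 in 12 bits: 001000101001
Invert: 110111010110
Add 1:  110111010111 = 3543
(Check: 2^12 - 553 = 4096 - 553 = 3543.)

3543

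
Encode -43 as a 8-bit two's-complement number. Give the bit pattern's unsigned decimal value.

43 in 8 bits: 00101011
Invert: 11010100
Add 1:  11010101 = 213
(Check: 2^8 - 43 = 256 - 43 = 213.)

213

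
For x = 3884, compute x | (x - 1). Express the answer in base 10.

3887

x = 111100101100 = 3884
x - 1 = 111100101011
OR    = 111100101111 = 3887
(x | (x - 1) sets all bits below the lowest set bit.)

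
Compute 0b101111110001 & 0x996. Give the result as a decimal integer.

2448

a = 101111110001
0x996 = 100110010110
AND → 100110010000 = 2448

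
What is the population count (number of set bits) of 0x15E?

0x15E = 101011110
Count the 1s: 1 + 1 + 1 + 1 + 1 + 1 = 6

6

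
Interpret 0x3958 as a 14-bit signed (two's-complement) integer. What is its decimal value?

-1704

pattern = 11100101011000 (MSB is 1 ⇒ negative)
Invert: 00011010100111, add 1 → 00011010101000 = 1704, so the value is -1704.
(Equivalently: 14680 - 2^14 = 14680 - 16384 = -1704.)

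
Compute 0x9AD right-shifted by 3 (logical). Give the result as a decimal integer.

0x9AD = 100110101101
shift right by 3 → 000100110101 = 309
(equivalently, floor(2477 / 8))

309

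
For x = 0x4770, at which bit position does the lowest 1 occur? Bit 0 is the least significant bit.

4

0x4770 = 100011101110000
Trailing zeros: 4, so the lowest set bit is bit 4 (value 16).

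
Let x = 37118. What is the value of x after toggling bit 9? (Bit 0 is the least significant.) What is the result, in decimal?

37630

x = 1001000011111110
bit 9 is currently 0; toggle it via x ^ (1 << 9) = x ^ 512
→ 1001001011111110 = 37630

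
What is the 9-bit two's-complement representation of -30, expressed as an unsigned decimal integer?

30 in 9 bits: 000011110
Invert: 111100001
Add 1:  111100010 = 482
(Check: 2^9 - 30 = 512 - 30 = 482.)

482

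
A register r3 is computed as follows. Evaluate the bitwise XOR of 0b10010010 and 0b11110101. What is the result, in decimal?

a = 10010010
b = 11110101
XOR → 01100111 = 103

103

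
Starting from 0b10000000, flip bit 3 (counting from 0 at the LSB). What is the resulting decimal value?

136

x = 10000000
bit 3 is currently 0; toggle it via x ^ (1 << 3) = x ^ 8
→ 10001000 = 136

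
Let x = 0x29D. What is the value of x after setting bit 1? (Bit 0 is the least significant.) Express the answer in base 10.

671

x = 1010011101
bit 1 is currently 0; set it via x | (1 << 1) = x | 2
→ 1010011111 = 671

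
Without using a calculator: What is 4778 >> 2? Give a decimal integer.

4778 = 1001010101010
shift right by 2 → 0010010101010 = 1194
(equivalently, floor(4778 / 4))

1194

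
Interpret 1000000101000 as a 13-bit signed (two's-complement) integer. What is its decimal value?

-4056

pattern = 1000000101000 (MSB is 1 ⇒ negative)
Invert: 0111111010111, add 1 → 0111111011000 = 4056, so the value is -4056.
(Equivalently: 4136 - 2^13 = 4136 - 8192 = -4056.)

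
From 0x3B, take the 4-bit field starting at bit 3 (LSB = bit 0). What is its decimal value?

7

v = 000111011
Shift right by 3: 000111
Mask low 4 bits: 0111 = 7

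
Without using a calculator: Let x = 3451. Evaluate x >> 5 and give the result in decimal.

3451 = 110101111011
shift right by 5 → 000001101011 = 107
(equivalently, floor(3451 / 32))

107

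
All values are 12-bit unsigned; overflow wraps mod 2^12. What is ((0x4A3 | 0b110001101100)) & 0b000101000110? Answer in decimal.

0x4A3 = 010010100011
0b110001101100 = 110001101100
→ | → 110011101111 = 3311
0b000101000110 = 000101000110
→ & → 000001000110 = 70

70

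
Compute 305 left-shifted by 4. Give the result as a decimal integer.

4880

305 = 0000100110001
shift left by 4 → 1001100010000 = 4880
(equivalently, 305 × 2^4 = 305 × 16)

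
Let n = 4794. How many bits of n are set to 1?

4794 = 1001010111010
Count the 1s: 1 + 1 + 1 + 1 + 1 + 1 + 1 = 7

7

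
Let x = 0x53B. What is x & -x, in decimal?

x = 10100111011 = 1339
-x (two's complement) = …01011000101
AND   = 00000000001 = 1
(x & -x isolates the lowest set bit of x.)

1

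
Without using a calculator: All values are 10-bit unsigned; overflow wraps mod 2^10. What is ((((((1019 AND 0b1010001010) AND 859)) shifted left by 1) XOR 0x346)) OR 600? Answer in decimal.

1019 = 1111111011
0b1010001010 = 1010001010
→ AND → 1010001010 = 650
859 = 1101011011
→ AND → 1000001010 = 522
→ shifted left by 1 (mod 2^10) → 0000010100 = 20
0x346 = 1101000110
→ XOR → 1101010010 = 850
600 = 1001011000
→ OR → 1101011010 = 858

858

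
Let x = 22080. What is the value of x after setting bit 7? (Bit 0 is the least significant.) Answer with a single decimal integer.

22208

x = 101011001000000
bit 7 is currently 0; set it via x | (1 << 7) = x | 128
→ 101011011000000 = 22208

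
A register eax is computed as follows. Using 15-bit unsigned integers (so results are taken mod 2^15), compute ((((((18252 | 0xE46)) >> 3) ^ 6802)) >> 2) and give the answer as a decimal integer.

1246

18252 = 100011101001100
0xE46 = 000111001000110
→ | → 100111101001110 = 20302
→ >> 3 → 000100111101001 = 2537
6802 = 001101010010010
→ ^ → 001001101111011 = 4987
→ >> 2 → 000010011011110 = 1246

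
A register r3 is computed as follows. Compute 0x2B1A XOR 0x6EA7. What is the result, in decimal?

0x2B1A = 010101100011010
0x6EA7 = 110111010100111
XOR → 100010110111101 = 17853

17853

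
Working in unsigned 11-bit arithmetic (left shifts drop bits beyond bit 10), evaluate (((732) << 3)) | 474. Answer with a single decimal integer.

2042

732 = 01011011100
→ << 3 (mod 2^11) → 11011100000 = 1760
474 = 00111011010
→ | → 11111111010 = 2042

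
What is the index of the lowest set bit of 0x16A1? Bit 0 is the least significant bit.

0x16A1 = 1011010100001
Trailing zeros: 0, so the lowest set bit is bit 0 (value 1).

0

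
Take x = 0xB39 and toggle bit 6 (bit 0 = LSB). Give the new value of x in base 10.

2937

x = 0101100111001
bit 6 is currently 0; toggle it via x ^ (1 << 6) = x ^ 64
→ 0101101111001 = 2937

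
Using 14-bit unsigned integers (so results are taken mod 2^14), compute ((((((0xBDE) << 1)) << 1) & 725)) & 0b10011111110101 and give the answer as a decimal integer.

592

0xBDE = 00101111011110
→ << 1 (mod 2^14) → 01011110111100 = 6076
→ << 1 (mod 2^14) → 10111101111000 = 12152
725 = 00001011010101
→ & → 00001001010000 = 592
0b10011111110101 = 10011111110101
→ & → 00001001010000 = 592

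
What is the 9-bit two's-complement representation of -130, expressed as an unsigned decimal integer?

382

130 in 9 bits: 010000010
Invert: 101111101
Add 1:  101111110 = 382
(Check: 2^9 - 130 = 512 - 130 = 382.)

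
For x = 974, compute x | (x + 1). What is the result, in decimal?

x = 1111001110 = 974
x + 1 = 1111001111
OR    = 1111001111 = 975
(x | (x + 1) sets the lowest cleared bit.)

975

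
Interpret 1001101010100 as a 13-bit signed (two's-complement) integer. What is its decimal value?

-3244

pattern = 1001101010100 (MSB is 1 ⇒ negative)
Invert: 0110010101011, add 1 → 0110010101100 = 3244, so the value is -3244.
(Equivalently: 4948 - 2^13 = 4948 - 8192 = -3244.)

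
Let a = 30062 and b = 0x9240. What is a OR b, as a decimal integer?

63342

30062 = 0111010101101110
0x9240 = 1001001001000000
 OR → 1111011101101110 = 63342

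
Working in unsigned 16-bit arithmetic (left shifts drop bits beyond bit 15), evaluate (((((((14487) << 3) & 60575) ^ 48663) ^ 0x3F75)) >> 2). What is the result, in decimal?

14487 = 0011100010010111
→ << 3 (mod 2^16) → 1100010010111000 = 50360
60575 = 1110110010011111
→ & → 1100010010011000 = 50328
48663 = 1011111000010111
→ ^ → 0111101010001111 = 31375
0x3F75 = 0011111101110101
→ ^ → 0100010111111010 = 17914
→ >> 2 → 0001000101111110 = 4478

4478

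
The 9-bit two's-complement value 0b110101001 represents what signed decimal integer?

-87

pattern = 110101001 (MSB is 1 ⇒ negative)
Invert: 001010110, add 1 → 001010111 = 87, so the value is -87.
(Equivalently: 425 - 2^9 = 425 - 512 = -87.)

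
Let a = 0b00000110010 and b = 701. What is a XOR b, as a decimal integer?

655

a = 0000110010
701 = 1010111101
XOR → 1010001111 = 655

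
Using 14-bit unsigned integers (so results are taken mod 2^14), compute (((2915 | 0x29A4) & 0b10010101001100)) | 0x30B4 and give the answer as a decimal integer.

2915 = 00101101100011
0x29A4 = 10100110100100
→ | → 10101111100111 = 11239
0b10010101001100 = 10010101001100
→ & → 10000101000100 = 8516
0x30B4 = 11000010110100
→ | → 11000111110100 = 12788

12788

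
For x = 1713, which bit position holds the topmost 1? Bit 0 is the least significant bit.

10

1713 = 11010110001
The topmost 1 is at position 10 (since 2^10 = 1024 ≤ 1713 < 2048).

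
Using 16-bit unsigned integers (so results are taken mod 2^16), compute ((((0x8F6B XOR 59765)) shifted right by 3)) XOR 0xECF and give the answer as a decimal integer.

524

0x8F6B = 1000111101101011
59765 = 1110100101110101
→ XOR → 0110011000011110 = 26142
→ shifted right by 3 → 0000110011000011 = 3267
0xECF = 0000111011001111
→ XOR → 0000001000001100 = 524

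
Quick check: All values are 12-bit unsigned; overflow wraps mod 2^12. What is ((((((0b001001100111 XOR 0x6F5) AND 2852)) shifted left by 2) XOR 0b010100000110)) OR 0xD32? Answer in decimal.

0b001001100111 = 001001100111
0x6F5 = 011011110101
→ XOR → 010010010010 = 1170
2852 = 101100100100
→ AND → 000000000000 = 0
→ shifted left by 2 (mod 2^12) → 000000000000 = 0
0b010100000110 = 010100000110
→ XOR → 010100000110 = 1286
0xD32 = 110100110010
→ OR → 110100110110 = 3382

3382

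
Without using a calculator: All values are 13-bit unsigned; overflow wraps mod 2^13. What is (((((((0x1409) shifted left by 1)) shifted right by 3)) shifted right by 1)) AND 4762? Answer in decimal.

128

0x1409 = 1010000001001
→ shifted left by 1 (mod 2^13) → 0100000010010 = 2066
→ shifted right by 3 → 0000100000010 = 258
→ shifted right by 1 → 0000010000001 = 129
4762 = 1001010011010
→ AND → 0000010000000 = 128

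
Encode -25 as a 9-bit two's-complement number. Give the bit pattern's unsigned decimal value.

487

25 in 9 bits: 000011001
Invert: 111100110
Add 1:  111100111 = 487
(Check: 2^9 - 25 = 512 - 25 = 487.)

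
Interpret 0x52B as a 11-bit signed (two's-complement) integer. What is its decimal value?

pattern = 10100101011 (MSB is 1 ⇒ negative)
Invert: 01011010100, add 1 → 01011010101 = 725, so the value is -725.
(Equivalently: 1323 - 2^11 = 1323 - 2048 = -725.)

-725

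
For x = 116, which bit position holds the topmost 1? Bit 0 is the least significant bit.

116 = 1110100
The topmost 1 is at position 6 (since 2^6 = 64 ≤ 116 < 128).

6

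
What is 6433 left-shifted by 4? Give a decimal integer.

6433 = 00001100100100001
shift left by 4 → 11001001000010000 = 102928
(equivalently, 6433 × 2^4 = 6433 × 16)

102928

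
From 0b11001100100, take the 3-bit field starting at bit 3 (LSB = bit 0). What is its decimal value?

4

v = 11001100100
Shift right by 3: 11001100
Mask low 3 bits: 100 = 4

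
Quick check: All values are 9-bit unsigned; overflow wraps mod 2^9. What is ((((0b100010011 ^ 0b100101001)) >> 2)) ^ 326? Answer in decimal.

328

0b100010011 = 100010011
0b100101001 = 100101001
→ ^ → 000111010 = 58
→ >> 2 → 000001110 = 14
326 = 101000110
→ ^ → 101001000 = 328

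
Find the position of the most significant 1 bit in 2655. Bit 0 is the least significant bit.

2655 = 101001011111
The topmost 1 is at position 11 (since 2^11 = 2048 ≤ 2655 < 4096).

11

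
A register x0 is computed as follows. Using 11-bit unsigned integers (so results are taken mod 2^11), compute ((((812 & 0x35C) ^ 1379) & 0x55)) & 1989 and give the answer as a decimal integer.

69

812 = 01100101100
0x35C = 01101011100
→ & → 01100001100 = 780
1379 = 10101100011
→ ^ → 11001101111 = 1647
0x55 = 00001010101
→ & → 00001000101 = 69
1989 = 11111000101
→ & → 00001000101 = 69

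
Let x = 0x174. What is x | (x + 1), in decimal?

373

x = 101110100 = 372
x + 1 = 101110101
OR    = 101110101 = 373
(x | (x + 1) sets the lowest cleared bit.)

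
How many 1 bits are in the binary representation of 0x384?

0x384 = 1110000100
Count the 1s: 1 + 1 + 1 + 1 = 4

4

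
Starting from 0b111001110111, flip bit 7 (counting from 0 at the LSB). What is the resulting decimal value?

x = 111001110111
bit 7 is currently 0; toggle it via x ^ (1 << 7) = x ^ 128
→ 111011110111 = 3831

3831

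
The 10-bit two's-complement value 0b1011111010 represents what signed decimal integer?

-262

pattern = 1011111010 (MSB is 1 ⇒ negative)
Invert: 0100000101, add 1 → 0100000110 = 262, so the value is -262.
(Equivalently: 762 - 2^10 = 762 - 1024 = -262.)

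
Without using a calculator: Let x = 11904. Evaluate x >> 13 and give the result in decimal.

1

11904 = 10111010000000
shift right by 13 → 00000000000001 = 1
(equivalently, floor(11904 / 8192))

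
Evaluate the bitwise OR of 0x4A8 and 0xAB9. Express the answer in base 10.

3769

0x4A8 = 010010101000
0xAB9 = 101010111001
 OR → 111010111001 = 3769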